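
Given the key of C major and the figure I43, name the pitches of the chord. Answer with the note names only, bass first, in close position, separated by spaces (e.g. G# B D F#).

In C major, scale degree 1 is C, and the diatonic chord built there is a major seventh chord.
Stacking thirds from C gives C-E-G-B.
With the 43 figure the chord is in second inversion; from the bass G upward in close position it reads G-B-C-E.

G B C E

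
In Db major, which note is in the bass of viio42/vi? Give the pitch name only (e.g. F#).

Gb

The applied chord viio42/vi is rooted on A: A-C-Eb-Gb.
The figure 42 means third inversion — the seventh is in the bass.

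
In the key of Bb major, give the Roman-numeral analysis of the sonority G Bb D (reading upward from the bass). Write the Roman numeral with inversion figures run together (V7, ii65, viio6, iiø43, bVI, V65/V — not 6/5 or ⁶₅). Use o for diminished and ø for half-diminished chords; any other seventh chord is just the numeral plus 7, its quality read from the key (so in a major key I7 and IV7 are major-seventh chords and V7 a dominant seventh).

Stacked in thirds the chord is G-Bb-D: a minor triad on G.
G is scale degree 6 in Bb major, and a minor triad on that degree is written vi.

vi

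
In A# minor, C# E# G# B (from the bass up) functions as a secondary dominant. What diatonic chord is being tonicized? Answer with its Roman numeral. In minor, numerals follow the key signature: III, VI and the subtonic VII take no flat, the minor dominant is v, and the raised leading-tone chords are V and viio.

VI

The chord is a dominant seventh chord on C#.
A dominant resolves down a perfect fifth: C# → F#. In A# minor, F# is scale degree 6, i.e. VI.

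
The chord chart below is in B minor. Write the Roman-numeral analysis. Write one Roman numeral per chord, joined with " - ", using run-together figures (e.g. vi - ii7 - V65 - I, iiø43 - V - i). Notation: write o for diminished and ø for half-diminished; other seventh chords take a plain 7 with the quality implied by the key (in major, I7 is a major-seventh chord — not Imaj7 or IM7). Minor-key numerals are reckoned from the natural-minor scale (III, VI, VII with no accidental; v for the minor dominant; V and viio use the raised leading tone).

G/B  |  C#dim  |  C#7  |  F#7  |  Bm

G/B: root G is the submediant; major triad there is VI6.
C#dim: root C# is the supertonic; diminished triad there is iio.
C#7: chromatic; C# is V of V, so V7/V.
F#7: dominant seventh chord on F# = scale degree 5 → V7.
Bm has root B, degree 1 in B minor, so i.

VI6 - iio - V7/V - V7 - i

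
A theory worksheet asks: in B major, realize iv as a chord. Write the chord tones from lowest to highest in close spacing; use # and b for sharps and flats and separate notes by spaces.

E G B

Scale degree 4 in B major is E; here the chord built on it is altered to a minor triad. iv is the minor subdominant, borrowed from the parallel minor.
So the chord is E-G-B, a minor triad.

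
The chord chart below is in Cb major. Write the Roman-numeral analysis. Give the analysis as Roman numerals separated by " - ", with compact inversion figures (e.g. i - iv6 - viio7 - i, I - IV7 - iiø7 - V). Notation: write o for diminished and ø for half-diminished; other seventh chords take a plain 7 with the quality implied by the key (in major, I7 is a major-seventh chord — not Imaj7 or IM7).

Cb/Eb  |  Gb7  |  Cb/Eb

I6 - V7 - I6

Cb/Eb: root Cb is the tonic; major triad there is I6.
Gb7 has root Gb, degree 5 in Cb major, so V7.
Cb/Eb: major triad on Cb = scale degree 1 → I6.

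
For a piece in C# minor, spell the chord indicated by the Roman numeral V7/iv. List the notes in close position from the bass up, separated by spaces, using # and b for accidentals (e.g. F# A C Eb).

C# E# G# B

V7/iv is a secondary dominant — the dominant seventh of iv. iv in C# minor is F#, so the applied chord's root is C#, a perfect fifth above.
Building a dominant seventh chord on C# gives C#-E#-G#-B.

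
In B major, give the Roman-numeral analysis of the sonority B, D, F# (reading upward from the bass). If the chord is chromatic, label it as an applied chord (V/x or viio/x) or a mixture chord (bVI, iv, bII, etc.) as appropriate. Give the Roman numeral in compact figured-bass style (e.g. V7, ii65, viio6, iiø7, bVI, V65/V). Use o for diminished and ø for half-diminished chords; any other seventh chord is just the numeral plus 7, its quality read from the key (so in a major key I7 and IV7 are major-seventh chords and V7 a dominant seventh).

i

The pitches B-D-F# form a minor triad rooted on B.
B is the first degree of B major. This is the minor tonic, borrowed from the parallel minor.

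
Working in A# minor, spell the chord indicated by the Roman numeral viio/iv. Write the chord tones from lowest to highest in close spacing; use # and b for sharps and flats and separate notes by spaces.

viio/iv is a secondary leading-tone chord. The target iv is D# in A# minor; the applied chord is rooted a semitone below, on C##.
Building a diminished triad on C## gives C##-E#-G#.

C## E# G#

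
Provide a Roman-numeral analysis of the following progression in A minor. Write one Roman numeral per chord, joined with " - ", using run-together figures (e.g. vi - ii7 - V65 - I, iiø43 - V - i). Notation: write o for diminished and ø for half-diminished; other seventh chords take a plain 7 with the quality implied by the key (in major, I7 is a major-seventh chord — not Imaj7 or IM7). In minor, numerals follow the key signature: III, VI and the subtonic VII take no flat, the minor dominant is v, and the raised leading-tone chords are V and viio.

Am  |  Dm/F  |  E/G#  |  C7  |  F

i - iv6 - V6 - V7/VI - VI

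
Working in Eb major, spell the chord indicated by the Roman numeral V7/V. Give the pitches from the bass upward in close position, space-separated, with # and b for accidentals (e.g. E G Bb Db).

The slash means an applied dominant: we want the dominant of V. In Eb major, V is Bb major, and its dominant is built on F.
Building a dominant seventh chord on F gives F-A-C-Eb.

F A C Eb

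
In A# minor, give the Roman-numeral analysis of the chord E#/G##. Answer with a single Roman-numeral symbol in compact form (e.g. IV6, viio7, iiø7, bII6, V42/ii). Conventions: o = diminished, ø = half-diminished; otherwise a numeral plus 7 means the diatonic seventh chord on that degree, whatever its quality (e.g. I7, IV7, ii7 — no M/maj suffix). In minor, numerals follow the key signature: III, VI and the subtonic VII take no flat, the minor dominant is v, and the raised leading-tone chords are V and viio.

V6

The pitches E#-G##-B# form a major triad rooted on E#.
E# is scale degree 5 in A# minor, and a major triad on that degree is written V.
With G## in the bass the chord is in first inversion, so the figured bass is 6.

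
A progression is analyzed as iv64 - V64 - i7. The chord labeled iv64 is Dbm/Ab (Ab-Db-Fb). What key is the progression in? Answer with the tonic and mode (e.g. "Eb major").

iv64 is given as Ab-Db-Fb — a minor triad with root Db.
Counting down 3 scale steps from Db places the tonic on Ab; a minor triad on degree 4 is diatonic only in minor.

Ab minor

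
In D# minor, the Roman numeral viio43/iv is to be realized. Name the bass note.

C#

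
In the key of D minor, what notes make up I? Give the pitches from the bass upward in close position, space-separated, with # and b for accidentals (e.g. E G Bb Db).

D F# A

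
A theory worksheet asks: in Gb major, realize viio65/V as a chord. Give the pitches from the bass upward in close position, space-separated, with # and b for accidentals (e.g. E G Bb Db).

Eb Gb Bbb C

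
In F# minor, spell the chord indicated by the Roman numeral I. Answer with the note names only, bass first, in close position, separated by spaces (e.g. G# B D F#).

Scale degree 1 in F# minor is F#; here the chord built on it is altered to a major triad. I is the major tonic (Picardy third), borrowed from the parallel major.
So the chord is F#-A#-C#, a major triad.

F# A# C#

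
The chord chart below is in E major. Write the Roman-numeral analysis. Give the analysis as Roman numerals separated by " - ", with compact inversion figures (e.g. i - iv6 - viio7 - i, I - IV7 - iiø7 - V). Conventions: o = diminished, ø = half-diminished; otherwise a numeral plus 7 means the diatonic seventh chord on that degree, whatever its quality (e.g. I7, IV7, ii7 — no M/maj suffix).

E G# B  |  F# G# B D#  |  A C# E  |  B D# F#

E-G#-B has root E, degree 1 in E major, so I.
F#-G#-B-D#: minor seventh chord on G# = scale degree 3 → iii42.
A-C#-E has root A, degree 4 in E major, so IV.
B-D#-F#: root B is the dominant; major triad there is V.

I - iii42 - IV - V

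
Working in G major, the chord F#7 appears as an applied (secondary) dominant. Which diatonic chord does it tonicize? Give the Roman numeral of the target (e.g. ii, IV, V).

iii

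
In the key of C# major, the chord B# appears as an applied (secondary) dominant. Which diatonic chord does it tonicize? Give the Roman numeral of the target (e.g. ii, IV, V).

The chord is a major triad on B#.
A dominant resolves down a perfect fifth: B# → E#. In C# major, E# is scale degree 3, i.e. iii.

iii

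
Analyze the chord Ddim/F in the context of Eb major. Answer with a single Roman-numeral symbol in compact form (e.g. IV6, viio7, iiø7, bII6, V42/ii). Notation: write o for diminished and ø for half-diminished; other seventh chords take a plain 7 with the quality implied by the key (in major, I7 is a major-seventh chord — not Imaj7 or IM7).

viio6

The pitches D-F-Ab form a diminished triad rooted on D.
D is scale degree 7 in Eb major, and a diminished triad on that degree is written viio.
With F in the bass the chord is in first inversion, so the figured bass is 6.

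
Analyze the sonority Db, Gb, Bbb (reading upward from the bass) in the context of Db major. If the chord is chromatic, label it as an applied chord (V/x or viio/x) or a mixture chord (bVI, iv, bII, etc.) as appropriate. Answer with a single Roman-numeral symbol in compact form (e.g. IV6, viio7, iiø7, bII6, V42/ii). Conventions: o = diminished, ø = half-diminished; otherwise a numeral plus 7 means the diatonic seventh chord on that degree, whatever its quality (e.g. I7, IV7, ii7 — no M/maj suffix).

iv64

The pitches Gb-Bbb-Db form a minor triad rooted on Gb.
Gb is the fourth degree of Db major. This is the minor subdominant, borrowed from the parallel minor.
With Db in the bass the chord is in second inversion, so the figured bass is 64.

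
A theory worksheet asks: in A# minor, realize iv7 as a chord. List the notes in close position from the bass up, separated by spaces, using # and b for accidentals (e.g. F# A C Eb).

D# F# A# C#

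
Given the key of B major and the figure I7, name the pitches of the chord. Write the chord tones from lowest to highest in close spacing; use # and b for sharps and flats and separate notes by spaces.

B D# F# A#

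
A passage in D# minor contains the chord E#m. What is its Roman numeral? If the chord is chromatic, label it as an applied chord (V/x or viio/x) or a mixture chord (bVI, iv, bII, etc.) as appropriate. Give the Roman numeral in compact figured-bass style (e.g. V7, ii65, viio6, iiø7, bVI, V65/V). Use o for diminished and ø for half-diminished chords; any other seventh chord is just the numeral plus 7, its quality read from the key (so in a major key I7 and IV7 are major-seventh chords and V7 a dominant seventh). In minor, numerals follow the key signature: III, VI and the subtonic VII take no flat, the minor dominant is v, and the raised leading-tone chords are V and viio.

ii

Stacked in thirds the chord is E#-G#-B#: a minor triad on E#.
E# is the second degree of D# minor. This is the minor supertonic, borrowed from the parallel major (the Dorian ii).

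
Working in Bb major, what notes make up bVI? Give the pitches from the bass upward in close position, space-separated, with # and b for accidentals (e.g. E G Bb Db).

Gb Bb Db

bVI is a major triad on the lowered sixth degree, borrowed from the parallel minor. In Bb major that root is Gb.
So the chord is Gb-Bb-Db, a major triad.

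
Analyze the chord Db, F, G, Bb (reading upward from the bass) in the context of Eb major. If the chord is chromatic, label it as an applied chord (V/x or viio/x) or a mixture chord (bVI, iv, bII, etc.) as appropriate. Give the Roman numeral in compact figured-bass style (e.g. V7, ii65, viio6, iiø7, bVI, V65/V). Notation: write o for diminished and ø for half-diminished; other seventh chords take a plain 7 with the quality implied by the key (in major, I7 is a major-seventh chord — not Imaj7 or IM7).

viiø43/IV

The pitches G-Bb-Db-F form a half-diminished seventh chord rooted on G.
G sits a half step below Ab (IV in Eb major); a diminished chord there is the applied leading-tone chord of IV.
With Db in the bass the chord is in second inversion, so the figured bass is 43.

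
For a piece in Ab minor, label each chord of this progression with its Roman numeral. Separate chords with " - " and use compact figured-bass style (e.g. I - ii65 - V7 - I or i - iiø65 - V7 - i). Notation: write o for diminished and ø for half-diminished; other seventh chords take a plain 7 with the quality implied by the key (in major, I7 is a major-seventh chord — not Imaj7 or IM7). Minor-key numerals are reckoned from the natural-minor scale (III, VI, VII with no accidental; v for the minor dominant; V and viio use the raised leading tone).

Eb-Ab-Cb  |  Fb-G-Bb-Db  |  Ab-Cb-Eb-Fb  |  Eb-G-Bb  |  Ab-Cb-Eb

Eb-Ab-Cb: minor triad on Ab = scale degree 1 → i64.
Fb-G-Bb-Db: root G is the leading tone; fully diminished seventh chord there is viio42.
Ab-Cb-Eb-Fb: major seventh chord on Fb = scale degree 6 → VI65.
Eb-G-Bb has root Eb, degree 5 in Ab minor, so V.
Ab-Cb-Eb has root Ab, degree 1 in Ab minor, so i.

i64 - viio42 - VI65 - V - i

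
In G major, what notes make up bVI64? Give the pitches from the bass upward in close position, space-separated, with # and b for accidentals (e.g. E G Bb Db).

bVI64 is a major triad on the lowered sixth degree, borrowed from the parallel minor. In G major that root is Eb.
So the chord is Eb-G-Bb.
With the 64 figure the chord is in second inversion; from the bass Bb upward in close position it reads Bb-Eb-G.

Bb Eb G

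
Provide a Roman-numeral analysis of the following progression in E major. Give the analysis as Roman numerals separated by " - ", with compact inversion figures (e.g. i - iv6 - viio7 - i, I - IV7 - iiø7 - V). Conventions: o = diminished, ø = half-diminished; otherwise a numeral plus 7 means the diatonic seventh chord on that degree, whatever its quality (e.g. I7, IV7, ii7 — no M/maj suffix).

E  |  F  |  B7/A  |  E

E: root E is the tonic; major triad there is I.
F: F with this quality isn't in the key; a major triad on b2 is the Neapolitan chord, bII.
B7/A has root B, degree 5 in E major, so V42.
E: root E is the tonic; major triad there is I.

I - bII - V42 - I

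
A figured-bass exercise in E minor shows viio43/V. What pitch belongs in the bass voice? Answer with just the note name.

The applied chord viio43/V is rooted on A#: A#-C#-E-G.
The figure 43 means second inversion — the fifth is in the bass.

E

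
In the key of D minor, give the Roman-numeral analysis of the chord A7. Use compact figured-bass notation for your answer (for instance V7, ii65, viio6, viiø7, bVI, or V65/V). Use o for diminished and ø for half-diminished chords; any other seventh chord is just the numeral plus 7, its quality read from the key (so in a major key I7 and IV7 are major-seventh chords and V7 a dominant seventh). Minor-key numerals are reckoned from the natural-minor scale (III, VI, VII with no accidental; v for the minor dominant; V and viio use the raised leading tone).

V7

The pitches A-C#-E-G form a dominant seventh chord rooted on A.
A is scale degree 5 in D minor, and a dominant seventh chord on that degree is written V7.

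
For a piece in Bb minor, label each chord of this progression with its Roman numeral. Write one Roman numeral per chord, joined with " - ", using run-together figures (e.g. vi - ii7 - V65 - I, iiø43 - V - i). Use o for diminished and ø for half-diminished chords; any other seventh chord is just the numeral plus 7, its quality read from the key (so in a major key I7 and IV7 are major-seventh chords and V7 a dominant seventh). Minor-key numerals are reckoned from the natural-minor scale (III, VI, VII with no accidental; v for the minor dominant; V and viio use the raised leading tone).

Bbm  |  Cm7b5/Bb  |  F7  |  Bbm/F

i - iiø42 - V7 - i64

Bbm: root Bb is the tonic; minor triad there is i.
Cm7b5/Bb: half-diminished seventh chord on C = scale degree 2 → iiø42.
F7: dominant seventh chord on F = scale degree 5 → V7.
Bbm/F has root Bb, degree 1 in Bb minor, so i64.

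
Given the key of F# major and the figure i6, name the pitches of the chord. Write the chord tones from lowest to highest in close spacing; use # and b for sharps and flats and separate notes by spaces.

i6 is the minor tonic, borrowed from the parallel minor. In F# major that root is F#.
So the chord is F#-A-C#, a minor triad.
With the 6 figure the chord is in first inversion; from the bass A upward in close position it reads A-C#-F#.

A C# F#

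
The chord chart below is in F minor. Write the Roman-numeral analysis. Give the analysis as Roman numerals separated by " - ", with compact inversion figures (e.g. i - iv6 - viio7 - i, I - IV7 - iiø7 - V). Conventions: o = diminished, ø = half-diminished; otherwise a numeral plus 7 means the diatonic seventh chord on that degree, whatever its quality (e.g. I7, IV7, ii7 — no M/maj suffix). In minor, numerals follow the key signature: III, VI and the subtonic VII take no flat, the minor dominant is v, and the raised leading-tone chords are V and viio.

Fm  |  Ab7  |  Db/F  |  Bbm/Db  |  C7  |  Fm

i - V7/VI - VI6 - iv6 - V7 - i

Fm: minor triad on F = scale degree 1 → i.
Ab7: chromatic; Ab is V of VI, so V7/VI.
Db/F: major triad on Db = scale degree 6 → VI6.
Bbm/Db has root Bb, degree 4 in F minor, so iv6.
C7 has root C, degree 5 in F minor, so V7.
Fm: root F is the tonic; minor triad there is i.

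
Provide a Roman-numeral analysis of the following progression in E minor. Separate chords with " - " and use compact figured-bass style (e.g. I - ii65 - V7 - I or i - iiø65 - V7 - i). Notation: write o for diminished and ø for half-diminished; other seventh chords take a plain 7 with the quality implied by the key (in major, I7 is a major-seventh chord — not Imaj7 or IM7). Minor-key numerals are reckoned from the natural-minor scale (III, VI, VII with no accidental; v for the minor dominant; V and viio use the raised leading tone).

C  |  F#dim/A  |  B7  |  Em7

VI - iio6 - V7 - i7

C: root C is the submediant; major triad there is VI.
F#dim/A: diminished triad on F# = scale degree 2 → iio6.
B7: root B is the dominant; dominant seventh chord there is V7.
Em7 has root E, degree 1 in E minor, so i7.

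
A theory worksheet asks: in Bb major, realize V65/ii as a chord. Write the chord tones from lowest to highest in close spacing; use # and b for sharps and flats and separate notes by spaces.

V65/ii is a secondary dominant — the dominant seventh of ii. ii in Bb major is C, so the applied chord's root is G, a perfect fifth above.
Building a dominant seventh chord on G gives G-B-D-F.
The figured bass 65 indicates first inversion, placing the third (B) in the bass: B-D-F-G.

B D F G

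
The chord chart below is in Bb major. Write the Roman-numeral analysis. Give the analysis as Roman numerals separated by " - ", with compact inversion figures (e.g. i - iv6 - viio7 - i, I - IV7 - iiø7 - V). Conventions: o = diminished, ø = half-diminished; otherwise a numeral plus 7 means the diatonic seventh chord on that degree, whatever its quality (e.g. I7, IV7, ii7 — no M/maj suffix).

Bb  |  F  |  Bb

I - V - I

Bb: root Bb is the tonic; major triad there is I.
F has root F, degree 5 in Bb major, so V.
Bb: root Bb is the tonic; major triad there is I.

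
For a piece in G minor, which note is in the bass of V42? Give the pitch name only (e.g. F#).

V in G minor has root D; the chord is D-F#-A-C.
The figure 42 means third inversion — the seventh is in the bass.

C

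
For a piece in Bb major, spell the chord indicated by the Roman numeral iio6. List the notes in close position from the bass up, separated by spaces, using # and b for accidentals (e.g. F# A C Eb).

Eb Gb C

Scale degree 2 in Bb major is C; here the chord built on it is altered to a diminished triad. iio6 is the diminished supertonic triad, borrowed from the parallel minor.
So the chord is C-Eb-Gb.
With the 6 figure the chord is in first inversion; from the bass Eb upward in close position it reads Eb-Gb-C.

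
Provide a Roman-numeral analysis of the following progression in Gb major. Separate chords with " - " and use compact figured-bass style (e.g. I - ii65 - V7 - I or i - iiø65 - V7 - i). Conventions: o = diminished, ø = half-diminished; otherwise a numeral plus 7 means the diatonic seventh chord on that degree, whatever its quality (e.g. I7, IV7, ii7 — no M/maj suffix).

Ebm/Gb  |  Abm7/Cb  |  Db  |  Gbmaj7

vi6 - ii65 - V - I7

Ebm/Gb: root Eb is the submediant; minor triad there is vi6.
Abm7/Cb has root Ab, degree 2 in Gb major, so ii65.
Db has root Db, degree 5 in Gb major, so V.
Gbmaj7 has root Gb, degree 1 in Gb major, so I7.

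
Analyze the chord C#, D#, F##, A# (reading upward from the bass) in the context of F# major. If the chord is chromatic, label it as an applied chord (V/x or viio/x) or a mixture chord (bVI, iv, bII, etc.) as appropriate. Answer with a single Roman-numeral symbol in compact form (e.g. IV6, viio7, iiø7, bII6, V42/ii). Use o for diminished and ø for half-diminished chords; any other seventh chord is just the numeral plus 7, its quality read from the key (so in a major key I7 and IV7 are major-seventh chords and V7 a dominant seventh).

V42/ii

The pitches D#-F##-A#-C# form a dominant seventh chord rooted on D#.
D# is not a diatonic chord root with this quality in F# major, but it lies a perfect fifth above G# (ii), so the chord functions as an applied dominant of ii.
With C# in the bass the chord is in third inversion, so the figured bass is 42.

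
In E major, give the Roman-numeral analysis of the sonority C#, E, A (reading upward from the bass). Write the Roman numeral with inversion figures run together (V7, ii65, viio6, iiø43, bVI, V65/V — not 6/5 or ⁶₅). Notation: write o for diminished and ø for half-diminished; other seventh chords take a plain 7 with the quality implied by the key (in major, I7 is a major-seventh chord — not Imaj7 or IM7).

Stacked in thirds the chord is A-C#-E: a major triad on A.
In E major, A is the subdominant; the diatonic major triad there is IV.
With C# in the bass the chord is in first inversion, so the figured bass is 6.

IV6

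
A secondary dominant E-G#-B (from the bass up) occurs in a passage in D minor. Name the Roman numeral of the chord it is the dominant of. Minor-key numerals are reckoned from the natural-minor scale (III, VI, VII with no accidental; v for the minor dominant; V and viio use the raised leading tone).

V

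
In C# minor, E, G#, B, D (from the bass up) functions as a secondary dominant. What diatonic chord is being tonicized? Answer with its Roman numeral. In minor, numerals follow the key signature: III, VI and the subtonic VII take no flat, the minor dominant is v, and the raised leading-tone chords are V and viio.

The chord is a dominant seventh chord on E.
A dominant resolves down a perfect fifth: E → A. In C# minor, A is scale degree 6, i.e. VI.

VI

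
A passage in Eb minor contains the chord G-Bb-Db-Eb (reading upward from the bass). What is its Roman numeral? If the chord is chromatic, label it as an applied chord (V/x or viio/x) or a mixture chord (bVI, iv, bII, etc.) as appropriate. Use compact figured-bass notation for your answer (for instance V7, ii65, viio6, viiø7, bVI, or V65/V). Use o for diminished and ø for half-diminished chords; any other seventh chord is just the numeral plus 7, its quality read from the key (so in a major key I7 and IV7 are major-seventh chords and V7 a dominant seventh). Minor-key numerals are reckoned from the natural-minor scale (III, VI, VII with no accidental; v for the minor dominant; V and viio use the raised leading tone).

Stacked in thirds the chord is Eb-G-Bb-Db: a dominant seventh chord on Eb.
Eb is not a diatonic chord root with this quality in Eb minor, but it lies a perfect fifth above Ab (iv), so the chord functions as an applied dominant of iv.
With G in the bass the chord is in first inversion, so the figured bass is 65.

V65/iv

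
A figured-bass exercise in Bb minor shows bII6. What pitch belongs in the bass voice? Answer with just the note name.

Eb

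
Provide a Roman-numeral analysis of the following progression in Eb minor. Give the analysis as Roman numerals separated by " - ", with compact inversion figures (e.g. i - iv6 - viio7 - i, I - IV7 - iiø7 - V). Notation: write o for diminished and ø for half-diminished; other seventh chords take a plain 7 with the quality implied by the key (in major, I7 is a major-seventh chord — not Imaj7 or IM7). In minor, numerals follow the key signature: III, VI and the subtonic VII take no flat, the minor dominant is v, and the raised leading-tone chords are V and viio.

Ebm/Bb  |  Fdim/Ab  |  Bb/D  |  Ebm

Ebm/Bb has root Eb, degree 1 in Eb minor, so i64.
Fdim/Ab: diminished triad on F = scale degree 2 → iio6.
Bb/D has root Bb, degree 5 in Eb minor, so V6.
Ebm has root Eb, degree 1 in Eb minor, so i.

i64 - iio6 - V6 - i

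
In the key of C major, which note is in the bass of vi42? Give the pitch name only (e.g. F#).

vi in C major has root A; the chord is A-C-E-G.
The figure 42 means third inversion — the seventh is in the bass.

G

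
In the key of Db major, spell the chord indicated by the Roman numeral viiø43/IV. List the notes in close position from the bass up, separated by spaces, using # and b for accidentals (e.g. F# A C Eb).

Cb Eb F Ab

The slash marks an applied leading-tone chord: viio of IV. In Db major, IV is Gb, so the leading tone to it is F, a half step below.
Building a half-diminished seventh chord on F gives F-Ab-Cb-Eb.
With the 43 figure the chord is in second inversion; from the bass Cb upward in close position it reads Cb-Eb-F-Ab.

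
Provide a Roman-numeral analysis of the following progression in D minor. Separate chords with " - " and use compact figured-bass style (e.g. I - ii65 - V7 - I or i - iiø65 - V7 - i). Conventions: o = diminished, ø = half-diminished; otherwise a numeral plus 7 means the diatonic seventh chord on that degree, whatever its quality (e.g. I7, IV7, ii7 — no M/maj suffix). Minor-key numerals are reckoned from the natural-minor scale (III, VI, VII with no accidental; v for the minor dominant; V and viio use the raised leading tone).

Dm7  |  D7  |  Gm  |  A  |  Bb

i7 - V7/iv - iv - V - VI

Dm7 has root D, degree 1 in D minor, so i7.
D7: chromatic; D is V of iv, so V7/iv.
Gm: root G is the subdominant; minor triad there is iv.
A has root A, degree 5 in D minor, so V.
Bb: root Bb is the submediant; major triad there is VI.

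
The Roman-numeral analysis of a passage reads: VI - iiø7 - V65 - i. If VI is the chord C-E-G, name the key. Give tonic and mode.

E minor

The chord C is a major triad rooted on C; its label is VI.
VI on C implies C is the submediant; that puts the tonic at E, and the uppercase numeral fits minor mode.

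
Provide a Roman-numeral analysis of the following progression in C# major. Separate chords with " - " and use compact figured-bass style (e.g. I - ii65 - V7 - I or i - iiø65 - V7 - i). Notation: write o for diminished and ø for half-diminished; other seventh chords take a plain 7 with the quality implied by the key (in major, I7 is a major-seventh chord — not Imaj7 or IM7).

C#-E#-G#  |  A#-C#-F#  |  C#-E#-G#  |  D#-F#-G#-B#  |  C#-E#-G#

I - IV6 - I - V43 - I

C#-E#-G# has root C#, degree 1 in C# major, so I.
A#-C#-F#: root F# is the subdominant; major triad there is IV6.
C#-E#-G#: major triad on C# = scale degree 1 → I.
D#-F#-G#-B#: dominant seventh chord on G# = scale degree 5 → V43.
C#-E#-G# has root C#, degree 1 in C# major, so I.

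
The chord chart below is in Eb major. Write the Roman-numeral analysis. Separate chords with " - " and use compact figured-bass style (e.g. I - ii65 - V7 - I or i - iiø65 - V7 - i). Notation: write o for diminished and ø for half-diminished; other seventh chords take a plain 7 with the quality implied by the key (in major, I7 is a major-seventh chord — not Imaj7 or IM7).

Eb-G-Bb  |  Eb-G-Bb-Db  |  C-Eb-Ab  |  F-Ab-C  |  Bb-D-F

I - V7/IV - IV6 - ii - V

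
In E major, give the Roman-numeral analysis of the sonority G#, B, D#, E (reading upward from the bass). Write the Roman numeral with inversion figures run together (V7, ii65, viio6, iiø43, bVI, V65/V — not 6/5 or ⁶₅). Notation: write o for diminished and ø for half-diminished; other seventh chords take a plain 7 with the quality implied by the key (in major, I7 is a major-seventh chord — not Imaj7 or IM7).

I65

Stacked in thirds the chord is E-G#-B-D#: a major seventh chord on E.
E is scale degree 1 in E major, and a major seventh chord on that degree is written I7.
With G# in the bass the chord is in first inversion, so the figured bass is 65.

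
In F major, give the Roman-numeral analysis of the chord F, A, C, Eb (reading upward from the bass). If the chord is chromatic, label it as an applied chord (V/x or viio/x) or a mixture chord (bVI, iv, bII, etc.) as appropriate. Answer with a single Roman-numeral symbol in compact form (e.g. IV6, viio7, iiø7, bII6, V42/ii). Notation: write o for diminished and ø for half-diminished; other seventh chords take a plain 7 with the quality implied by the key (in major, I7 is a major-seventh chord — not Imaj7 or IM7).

V7/IV

The pitches F-A-C-Eb form a dominant seventh chord rooted on F.
F is not a diatonic chord root with this quality in F major, but it lies a perfect fifth above Bb (IV), so the chord functions as an applied dominant of IV.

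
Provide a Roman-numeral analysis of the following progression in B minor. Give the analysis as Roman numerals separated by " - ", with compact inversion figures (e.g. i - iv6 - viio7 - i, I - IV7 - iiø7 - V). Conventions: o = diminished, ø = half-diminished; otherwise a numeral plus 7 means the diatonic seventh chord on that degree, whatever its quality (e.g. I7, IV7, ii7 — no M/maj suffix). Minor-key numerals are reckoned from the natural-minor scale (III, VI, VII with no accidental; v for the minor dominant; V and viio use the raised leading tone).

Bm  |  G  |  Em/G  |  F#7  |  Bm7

i - VI - iv6 - V7 - i7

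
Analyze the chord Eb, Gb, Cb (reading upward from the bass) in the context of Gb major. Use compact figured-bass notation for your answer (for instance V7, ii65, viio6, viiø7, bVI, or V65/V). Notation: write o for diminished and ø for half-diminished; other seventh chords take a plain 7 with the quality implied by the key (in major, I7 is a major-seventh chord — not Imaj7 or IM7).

Stacked in thirds the chord is Cb-Eb-Gb: a major triad on Cb.
Cb is scale degree 4 in Gb major, and a major triad on that degree is written IV.
With Eb in the bass the chord is in first inversion, so the figured bass is 6.

IV6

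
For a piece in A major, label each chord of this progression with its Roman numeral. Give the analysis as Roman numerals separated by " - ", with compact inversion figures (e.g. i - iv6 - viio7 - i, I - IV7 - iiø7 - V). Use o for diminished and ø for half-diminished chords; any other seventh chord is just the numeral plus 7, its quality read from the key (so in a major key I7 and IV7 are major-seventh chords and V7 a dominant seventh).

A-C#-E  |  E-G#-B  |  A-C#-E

A-C#-E: root A is the tonic; major triad there is I.
E-G#-B: major triad on E = scale degree 5 → V.
A-C#-E has root A, degree 1 in A major, so I.

I - V - I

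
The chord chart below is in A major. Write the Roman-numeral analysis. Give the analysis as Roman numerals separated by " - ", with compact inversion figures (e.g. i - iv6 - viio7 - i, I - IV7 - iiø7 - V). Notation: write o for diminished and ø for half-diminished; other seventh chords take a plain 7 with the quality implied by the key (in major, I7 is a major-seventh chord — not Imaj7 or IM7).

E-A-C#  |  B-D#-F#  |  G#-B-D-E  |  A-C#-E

I64 - V/V - V65 - I

E-A-C# has root A, degree 1 in A major, so I64.
B-D#-F# is the secondary dominant of V (major triad on B): V/V.
G#-B-D-E has root E, degree 5 in A major, so V65.
A-C#-E has root A, degree 1 in A major, so I.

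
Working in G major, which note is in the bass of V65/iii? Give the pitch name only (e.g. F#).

The applied chord V65/iii is rooted on F#: F#-A#-C#-E.
The figure 65 means first inversion — the third is in the bass.

A#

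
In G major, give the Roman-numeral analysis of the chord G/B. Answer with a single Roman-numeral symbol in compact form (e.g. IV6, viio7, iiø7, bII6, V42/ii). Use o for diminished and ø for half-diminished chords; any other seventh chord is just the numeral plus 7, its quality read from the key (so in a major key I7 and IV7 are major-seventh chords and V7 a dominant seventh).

Stacked in thirds the chord is G-B-D: a major triad on G.
G is scale degree 1 in G major, and a major triad on that degree is written I.
With B in the bass the chord is in first inversion, so the figured bass is 6.

I6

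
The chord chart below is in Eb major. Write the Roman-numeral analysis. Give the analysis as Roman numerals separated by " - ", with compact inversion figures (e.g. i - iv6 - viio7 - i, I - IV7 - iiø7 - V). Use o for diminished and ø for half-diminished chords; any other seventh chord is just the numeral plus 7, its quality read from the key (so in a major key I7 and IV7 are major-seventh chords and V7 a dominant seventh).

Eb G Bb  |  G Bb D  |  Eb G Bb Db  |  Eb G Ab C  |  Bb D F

I - iii - V7/IV - IV43 - V

Eb-G-Bb: root Eb is the tonic; major triad there is I.
G-Bb-D: minor triad on G = scale degree 3 → iii.
Eb-G-Bb-Db: a dominant seventh chord on Eb, the applied dominant of IV → V7/IV.
Eb-G-Ab-C has root Ab, degree 4 in Eb major, so IV43.
Bb-D-F: root Bb is the dominant; major triad there is V.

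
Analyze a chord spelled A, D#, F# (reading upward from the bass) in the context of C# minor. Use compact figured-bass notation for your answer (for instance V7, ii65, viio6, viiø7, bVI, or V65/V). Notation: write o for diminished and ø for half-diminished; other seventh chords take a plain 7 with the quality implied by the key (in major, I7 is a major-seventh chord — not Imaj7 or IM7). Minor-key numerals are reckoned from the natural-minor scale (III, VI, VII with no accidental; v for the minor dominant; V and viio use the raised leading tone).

iio64

Stacked in thirds the chord is D#-F#-A: a diminished triad on D#.
In C# minor, D# is the supertonic; the diatonic diminished triad there is iio.
With A in the bass the chord is in second inversion, so the figured bass is 64.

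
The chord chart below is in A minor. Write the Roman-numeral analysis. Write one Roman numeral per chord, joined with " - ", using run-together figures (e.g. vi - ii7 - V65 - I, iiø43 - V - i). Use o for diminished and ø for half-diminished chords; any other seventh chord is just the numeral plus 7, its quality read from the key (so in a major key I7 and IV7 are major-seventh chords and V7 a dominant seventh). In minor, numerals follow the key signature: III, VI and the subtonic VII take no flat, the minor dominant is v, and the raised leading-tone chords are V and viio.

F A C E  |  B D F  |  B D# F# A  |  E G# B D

VI7 - iio - V7/V - V7

F-A-C-E has root F, degree 6 in A minor, so VI7.
B-D-F: diminished triad on B = scale degree 2 → iio.
B-D#-F#-A: chromatic; B is V of V, so V7/V.
E-G#-B-D: dominant seventh chord on E = scale degree 5 → V7.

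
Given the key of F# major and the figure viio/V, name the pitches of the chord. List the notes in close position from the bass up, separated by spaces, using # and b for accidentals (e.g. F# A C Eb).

viio/V is a secondary leading-tone chord. The target V is C# in F# major; the applied chord is rooted a semitone below, on B#.
Building a diminished triad on B# gives B#-D#-F#.

B# D# F#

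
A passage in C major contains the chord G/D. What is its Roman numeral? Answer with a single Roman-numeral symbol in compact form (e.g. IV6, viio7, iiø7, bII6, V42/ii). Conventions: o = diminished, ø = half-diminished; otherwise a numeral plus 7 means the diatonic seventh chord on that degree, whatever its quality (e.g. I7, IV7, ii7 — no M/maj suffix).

V64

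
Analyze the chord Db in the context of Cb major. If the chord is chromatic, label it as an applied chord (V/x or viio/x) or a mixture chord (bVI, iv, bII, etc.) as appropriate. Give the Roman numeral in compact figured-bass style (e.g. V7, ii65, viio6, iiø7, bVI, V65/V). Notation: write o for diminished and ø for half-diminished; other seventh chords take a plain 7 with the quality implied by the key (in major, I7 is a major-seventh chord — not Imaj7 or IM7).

Stacked in thirds the chord is Db-F-Ab: a major triad on Db.
Db is not a diatonic chord root with this quality in Cb major, but it lies a perfect fifth above Gb (V), so the chord functions as an applied dominant of V.

V/V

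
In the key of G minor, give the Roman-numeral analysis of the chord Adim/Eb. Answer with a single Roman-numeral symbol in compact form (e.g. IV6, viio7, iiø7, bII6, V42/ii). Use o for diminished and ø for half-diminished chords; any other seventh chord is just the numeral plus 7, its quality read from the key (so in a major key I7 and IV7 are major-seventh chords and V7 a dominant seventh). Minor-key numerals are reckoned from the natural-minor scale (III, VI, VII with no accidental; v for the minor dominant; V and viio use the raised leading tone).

Stacked in thirds the chord is A-C-Eb: a diminished triad on A.
A is scale degree 2 in G minor, and a diminished triad on that degree is written iio.
With Eb in the bass the chord is in second inversion, so the figured bass is 64.

iio64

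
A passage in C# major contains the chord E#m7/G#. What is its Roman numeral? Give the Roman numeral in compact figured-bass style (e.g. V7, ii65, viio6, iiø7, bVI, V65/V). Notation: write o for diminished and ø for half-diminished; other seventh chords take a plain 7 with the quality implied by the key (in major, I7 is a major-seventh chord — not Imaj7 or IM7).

iii65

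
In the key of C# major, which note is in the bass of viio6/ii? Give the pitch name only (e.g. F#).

The applied chord viio6/ii is rooted on C##: C##-E#-G#.
The figure 6 means first inversion — the third is in the bass.

E#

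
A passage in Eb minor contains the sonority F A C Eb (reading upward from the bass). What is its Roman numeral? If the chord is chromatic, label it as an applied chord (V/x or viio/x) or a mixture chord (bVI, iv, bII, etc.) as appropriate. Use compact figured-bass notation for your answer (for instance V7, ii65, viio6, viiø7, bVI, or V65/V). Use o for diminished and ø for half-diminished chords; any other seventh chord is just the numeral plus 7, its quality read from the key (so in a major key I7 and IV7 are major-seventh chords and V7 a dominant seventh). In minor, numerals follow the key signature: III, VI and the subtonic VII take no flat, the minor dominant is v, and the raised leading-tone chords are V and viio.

Stacked in thirds the chord is F-A-C-Eb: a dominant seventh chord on F.
F is not a diatonic chord root with this quality in Eb minor, but it lies a perfect fifth above Bb (V), so the chord functions as an applied dominant of V.

V7/V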